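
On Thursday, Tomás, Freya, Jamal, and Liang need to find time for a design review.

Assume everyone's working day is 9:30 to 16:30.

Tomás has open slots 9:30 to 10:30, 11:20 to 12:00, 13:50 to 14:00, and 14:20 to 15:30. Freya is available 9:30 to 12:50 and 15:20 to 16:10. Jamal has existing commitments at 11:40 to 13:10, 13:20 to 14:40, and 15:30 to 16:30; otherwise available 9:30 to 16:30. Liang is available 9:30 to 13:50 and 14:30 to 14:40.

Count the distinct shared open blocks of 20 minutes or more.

Jamal free within 09:30–16:30: 09:30–11:40, 13:10–13:20, 14:40–15:30.
Tomás ∩ Freya: 09:30–10:30, 11:20–12:00, 15:20–15:30.
Tomás ∩ Freya ∩ Jamal: 09:30–10:30, 11:20–11:40, 15:20–15:30.
Tomás ∩ Freya ∩ Jamal ∩ Liang: 09:30–10:30, 11:20–11:40.
Windows ≥ 20 min: 09:30–10:30, 11:20–11:40.
That's 2 windows.

2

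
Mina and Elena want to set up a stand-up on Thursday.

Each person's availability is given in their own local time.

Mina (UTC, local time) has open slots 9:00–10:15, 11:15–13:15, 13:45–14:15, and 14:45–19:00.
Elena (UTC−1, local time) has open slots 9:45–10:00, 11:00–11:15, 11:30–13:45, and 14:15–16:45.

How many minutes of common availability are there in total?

240 minutes

Mina → UTC: 09:00–10:15, 11:15–13:15, 13:45–14:15, 14:45–19:00.
Elena → UTC: 10:45–11:00, 12:00–12:15, 12:30–14:45, 15:15–17:45.
Mina ∩ Elena: 12:00–12:15, 12:30–13:15, 13:45–14:15, 15:15–17:45.
Total common minutes: 15 + 45 + 30 + 150 = 240.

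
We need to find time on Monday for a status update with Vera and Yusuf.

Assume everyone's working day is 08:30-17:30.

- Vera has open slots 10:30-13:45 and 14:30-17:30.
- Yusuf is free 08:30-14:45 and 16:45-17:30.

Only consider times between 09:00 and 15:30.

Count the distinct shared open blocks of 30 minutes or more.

Vera ∩ Yusuf: 10:30–13:45, 14:30–14:45, 16:45–17:30.
Restricted to 09:00–15:30: 10:30–13:45, 14:30–14:45.
Windows ≥ 30 min: 10:30–13:45.
That's 1 window.

1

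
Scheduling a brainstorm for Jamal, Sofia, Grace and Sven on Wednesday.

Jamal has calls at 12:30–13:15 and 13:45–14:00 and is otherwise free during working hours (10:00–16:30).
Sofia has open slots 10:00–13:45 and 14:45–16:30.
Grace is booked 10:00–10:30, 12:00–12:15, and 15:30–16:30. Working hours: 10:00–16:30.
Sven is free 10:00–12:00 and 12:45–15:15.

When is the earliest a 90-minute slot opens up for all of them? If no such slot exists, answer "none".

10:30

Jamal free within 10:00–16:30: 10:00–12:30, 13:15–13:45, 14:00–16:30.
Grace free within 10:00–16:30: 10:30–12:00, 12:15–15:30.
Jamal ∩ Sofia: 10:00–12:30, 13:15–13:45, 14:45–16:30.
Jamal ∩ Sofia ∩ Grace: 10:30–12:00, 12:15–12:30, 13:15–13:45, 14:45–15:30.
Jamal ∩ Sofia ∩ Grace ∩ Sven: 10:30–12:00, 13:15–13:45, 14:45–15:15.
Windows ≥ 90 min: 10:30–12:00.
Earliest such window starts at 10:30.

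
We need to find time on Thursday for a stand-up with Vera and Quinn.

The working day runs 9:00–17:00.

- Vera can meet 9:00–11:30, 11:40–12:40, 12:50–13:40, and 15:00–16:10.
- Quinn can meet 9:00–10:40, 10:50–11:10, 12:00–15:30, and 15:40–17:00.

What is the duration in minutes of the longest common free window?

100 minutes

Vera ∩ Quinn: 09:00–10:40, 10:50–11:10, 12:00–12:40, 12:50–13:40, 15:00–15:30, 15:40–16:10.
Common window lengths: 100, 20, 40, 50, 30, 30 min; longest is 100.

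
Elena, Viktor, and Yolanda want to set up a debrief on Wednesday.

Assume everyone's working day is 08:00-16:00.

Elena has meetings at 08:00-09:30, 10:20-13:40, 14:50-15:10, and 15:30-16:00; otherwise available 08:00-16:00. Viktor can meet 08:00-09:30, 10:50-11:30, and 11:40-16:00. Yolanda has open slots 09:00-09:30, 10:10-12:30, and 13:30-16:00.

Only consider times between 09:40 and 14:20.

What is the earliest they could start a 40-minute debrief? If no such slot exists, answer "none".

13:40

Elena free within 08:00–16:00: 09:30–10:20, 13:40–14:50, 15:10–15:30.
Elena ∩ Viktor: 13:40–14:50, 15:10–15:30.
Elena ∩ Viktor ∩ Yolanda: 13:40–14:50, 15:10–15:30.
Restricted to 09:40–14:20: 13:40–14:20.
Windows ≥ 40 min: 13:40–14:20.
Earliest such window starts at 13:40.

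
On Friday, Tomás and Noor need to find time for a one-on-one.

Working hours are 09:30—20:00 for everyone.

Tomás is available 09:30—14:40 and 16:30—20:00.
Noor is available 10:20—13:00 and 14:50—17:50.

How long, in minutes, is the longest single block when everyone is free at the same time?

Tomás ∩ Noor: 10:20–13:00, 16:30–17:50.
Common window lengths: 160, 80 min; longest is 160.

160 minutes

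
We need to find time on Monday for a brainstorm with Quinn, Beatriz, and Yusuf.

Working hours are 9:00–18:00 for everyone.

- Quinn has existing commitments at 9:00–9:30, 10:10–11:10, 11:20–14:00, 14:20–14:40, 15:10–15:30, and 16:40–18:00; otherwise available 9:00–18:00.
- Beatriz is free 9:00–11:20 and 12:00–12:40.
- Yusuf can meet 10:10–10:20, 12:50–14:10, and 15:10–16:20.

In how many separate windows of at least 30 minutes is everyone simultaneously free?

0

Quinn free within 09:00–18:00: 09:30–10:10, 11:10–11:20, 14:00–14:20, 14:40–15:10, 15:30–16:40.
Quinn ∩ Beatriz: 09:30–10:10, 11:10–11:20.
Quinn ∩ Beatriz ∩ Yusuf: (none).
Windows ≥ 30 min: (none).
That's 0 windows.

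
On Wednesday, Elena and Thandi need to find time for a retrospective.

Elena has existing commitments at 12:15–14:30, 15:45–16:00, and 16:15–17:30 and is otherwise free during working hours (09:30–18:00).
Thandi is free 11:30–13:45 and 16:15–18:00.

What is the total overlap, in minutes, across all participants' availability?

75 minutes

Elena free within 09:30–18:00: 09:30–12:15, 14:30–15:45, 16:00–16:15, 17:30–18:00.
Elena ∩ Thandi: 11:30–12:15, 17:30–18:00.
Total common minutes: 45 + 30 = 75.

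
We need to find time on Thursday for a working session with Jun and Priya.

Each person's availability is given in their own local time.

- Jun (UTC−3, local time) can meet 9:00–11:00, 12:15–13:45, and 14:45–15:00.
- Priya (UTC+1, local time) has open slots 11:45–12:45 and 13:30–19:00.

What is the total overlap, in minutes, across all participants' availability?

195 minutes

Jun → UTC: 12:00–14:00, 15:15–16:45, 17:45–18:00.
Priya → UTC: 10:45–11:45, 12:30–18:00.
Jun ∩ Priya: 12:30–14:00, 15:15–16:45, 17:45–18:00.
Total common minutes: 90 + 90 + 15 = 195.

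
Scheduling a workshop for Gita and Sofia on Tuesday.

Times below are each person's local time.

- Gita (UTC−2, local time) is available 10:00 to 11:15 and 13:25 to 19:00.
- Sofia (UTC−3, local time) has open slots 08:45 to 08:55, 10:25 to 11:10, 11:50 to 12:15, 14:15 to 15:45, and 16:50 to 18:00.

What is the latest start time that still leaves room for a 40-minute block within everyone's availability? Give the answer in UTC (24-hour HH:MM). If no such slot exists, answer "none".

Gita → UTC: 12:00–13:15, 15:25–21:00.
Sofia → UTC: 11:45–11:55, 13:25–14:10, 14:50–15:15, 17:15–18:45, 19:50–21:00.
Gita ∩ Sofia: 17:15–18:45, 19:50–21:00.
Windows ≥ 40 min: 17:15–18:45, 19:50–21:00.
Latest start in the last window 19:50–21:00 is 21:00 − 40 min = 20:20.

20:20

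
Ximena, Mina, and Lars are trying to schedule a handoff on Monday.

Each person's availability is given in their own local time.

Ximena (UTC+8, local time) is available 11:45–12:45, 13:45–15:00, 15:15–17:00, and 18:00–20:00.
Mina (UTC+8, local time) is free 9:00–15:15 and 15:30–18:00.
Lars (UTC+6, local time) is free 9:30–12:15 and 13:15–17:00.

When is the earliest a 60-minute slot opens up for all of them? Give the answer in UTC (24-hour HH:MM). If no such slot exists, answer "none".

Ximena → UTC: 03:45–04:45, 05:45–07:00, 07:15–09:00, 10:00–12:00.
Mina → UTC: 01:00–07:15, 07:30–10:00.
Lars → UTC: 03:30–06:15, 07:15–11:00.
Ximena ∩ Mina: 03:45–04:45, 05:45–07:00, 07:30–09:00.
Ximena ∩ Mina ∩ Lars: 03:45–04:45, 05:45–06:15, 07:30–09:00.
Windows ≥ 60 min: 03:45–04:45, 07:30–09:00.
Earliest such window starts at 03:45.

03:45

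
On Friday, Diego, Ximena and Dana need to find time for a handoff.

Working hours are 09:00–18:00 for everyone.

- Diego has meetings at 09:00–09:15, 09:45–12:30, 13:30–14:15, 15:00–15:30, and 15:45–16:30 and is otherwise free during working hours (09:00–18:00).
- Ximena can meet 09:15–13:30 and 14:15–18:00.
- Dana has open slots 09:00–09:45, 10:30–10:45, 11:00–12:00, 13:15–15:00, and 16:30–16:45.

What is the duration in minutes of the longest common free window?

45 minutes

Diego free within 09:00–18:00: 09:15–09:45, 12:30–13:30, 14:15–15:00, 15:30–15:45, 16:30–18:00.
Diego ∩ Ximena: 09:15–09:45, 12:30–13:30, 14:15–15:00, 15:30–15:45, 16:30–18:00.
Diego ∩ Ximena ∩ Dana: 09:15–09:45, 13:15–13:30, 14:15–15:00, 16:30–16:45.
Common window lengths: 30, 15, 45, 15 min; longest is 45.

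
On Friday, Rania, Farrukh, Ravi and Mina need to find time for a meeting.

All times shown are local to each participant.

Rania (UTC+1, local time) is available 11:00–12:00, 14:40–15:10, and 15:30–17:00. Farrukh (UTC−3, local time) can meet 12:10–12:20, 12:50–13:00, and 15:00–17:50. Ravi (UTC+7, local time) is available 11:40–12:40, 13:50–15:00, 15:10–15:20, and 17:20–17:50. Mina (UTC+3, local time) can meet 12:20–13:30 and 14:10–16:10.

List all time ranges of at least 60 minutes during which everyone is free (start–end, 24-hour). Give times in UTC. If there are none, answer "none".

none

Rania → UTC: 10:00–11:00, 13:40–14:10, 14:30–16:00.
Farrukh → UTC: 15:10–15:20, 15:50–16:00, 18:00–20:50.
Ravi → UTC: 04:40–05:40, 06:50–08:00, 08:10–08:20, 10:20–10:50.
Mina → UTC: 09:20–10:30, 11:10–13:10.
Rania ∩ Farrukh: 15:10–15:20, 15:50–16:00.
Rania ∩ Farrukh ∩ Ravi: (none).
Rania ∩ Farrukh ∩ Ravi ∩ Mina: (none).
Windows ≥ 60 min: (none).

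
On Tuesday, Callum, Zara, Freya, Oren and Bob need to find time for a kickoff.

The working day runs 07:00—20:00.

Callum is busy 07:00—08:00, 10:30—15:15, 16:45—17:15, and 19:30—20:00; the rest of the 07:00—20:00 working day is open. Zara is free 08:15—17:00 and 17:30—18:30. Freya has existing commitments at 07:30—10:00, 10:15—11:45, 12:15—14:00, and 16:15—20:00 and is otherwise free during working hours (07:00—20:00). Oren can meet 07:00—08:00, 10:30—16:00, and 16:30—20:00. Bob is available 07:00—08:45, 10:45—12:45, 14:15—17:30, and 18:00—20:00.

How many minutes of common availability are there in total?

45 minutes

Callum free within 07:00–20:00: 08:00–10:30, 15:15–16:45, 17:15–19:30.
Freya free within 07:00–20:00: 07:00–07:30, 10:00–10:15, 11:45–12:15, 14:00–16:15.
Callum ∩ Zara: 08:15–10:30, 15:15–16:45, 17:30–18:30.
Callum ∩ Zara ∩ Freya: 10:00–10:15, 15:15–16:15.
Callum ∩ Zara ∩ Freya ∩ Oren: 15:15–16:00.
Callum ∩ Zara ∩ Freya ∩ Oren ∩ Bob: 15:15–16:00.
Total common minutes: 45.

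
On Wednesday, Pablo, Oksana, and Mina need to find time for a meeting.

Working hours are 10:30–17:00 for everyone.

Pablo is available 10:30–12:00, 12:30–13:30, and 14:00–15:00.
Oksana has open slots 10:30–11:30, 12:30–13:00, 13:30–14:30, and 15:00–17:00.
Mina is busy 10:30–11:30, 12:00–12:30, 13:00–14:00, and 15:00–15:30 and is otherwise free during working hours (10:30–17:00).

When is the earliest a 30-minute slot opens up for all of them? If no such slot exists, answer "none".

Mina free within 10:30–17:00: 11:30–12:00, 12:30–13:00, 14:00–15:00, 15:30–17:00.
Pablo ∩ Oksana: 10:30–11:30, 12:30–13:00, 14:00–14:30.
Pablo ∩ Oksana ∩ Mina: 12:30–13:00, 14:00–14:30.
Windows ≥ 30 min: 12:30–13:00, 14:00–14:30.
Earliest such window starts at 12:30.

12:30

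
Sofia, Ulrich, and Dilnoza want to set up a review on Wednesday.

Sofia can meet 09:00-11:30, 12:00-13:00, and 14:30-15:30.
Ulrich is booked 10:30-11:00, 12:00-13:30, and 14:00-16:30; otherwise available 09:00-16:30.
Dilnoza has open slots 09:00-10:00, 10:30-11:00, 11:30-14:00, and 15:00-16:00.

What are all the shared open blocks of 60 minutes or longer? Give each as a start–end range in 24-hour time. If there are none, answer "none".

09:00–10:00

Ulrich free within 09:00–16:30: 09:00–10:30, 11:00–12:00, 13:30–14:00.
Sofia ∩ Ulrich: 09:00–10:30, 11:00–11:30.
Sofia ∩ Ulrich ∩ Dilnoza: 09:00–10:00.
Windows ≥ 60 min: 09:00–10:00.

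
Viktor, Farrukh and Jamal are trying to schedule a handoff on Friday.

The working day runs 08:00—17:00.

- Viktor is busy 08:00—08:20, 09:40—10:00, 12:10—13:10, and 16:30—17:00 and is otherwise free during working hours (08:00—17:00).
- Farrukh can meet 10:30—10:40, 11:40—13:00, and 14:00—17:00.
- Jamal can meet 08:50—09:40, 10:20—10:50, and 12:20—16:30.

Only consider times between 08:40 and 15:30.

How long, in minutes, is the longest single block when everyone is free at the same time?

Viktor free within 08:00–17:00: 08:20–09:40, 10:00–12:10, 13:10–16:30.
Viktor ∩ Farrukh: 10:30–10:40, 11:40–12:10, 14:00–16:30.
Viktor ∩ Farrukh ∩ Jamal: 10:30–10:40, 14:00–16:30.
Restricted to 08:40–15:30: 10:30–10:40, 14:00–15:30.
Common window lengths: 10, 90 min; longest is 90.

90 minutes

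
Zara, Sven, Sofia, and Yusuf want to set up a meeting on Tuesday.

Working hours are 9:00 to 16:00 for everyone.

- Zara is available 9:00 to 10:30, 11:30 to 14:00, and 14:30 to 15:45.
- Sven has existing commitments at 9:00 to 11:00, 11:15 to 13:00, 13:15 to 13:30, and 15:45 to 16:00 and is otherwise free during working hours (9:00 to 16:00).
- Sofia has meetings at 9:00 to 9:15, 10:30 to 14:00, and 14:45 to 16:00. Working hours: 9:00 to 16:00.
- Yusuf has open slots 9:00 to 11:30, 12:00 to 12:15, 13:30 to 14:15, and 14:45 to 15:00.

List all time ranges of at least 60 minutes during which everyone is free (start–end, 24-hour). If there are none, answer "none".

none

Sven free within 09:00–16:00: 11:00–11:15, 13:00–13:15, 13:30–15:45.
Sofia free within 09:00–16:00: 09:15–10:30, 14:00–14:45.
Zara ∩ Sven: 13:00–13:15, 13:30–14:00, 14:30–15:45.
Zara ∩ Sven ∩ Sofia: 14:30–14:45.
Zara ∩ Sven ∩ Sofia ∩ Yusuf: (none).
Windows ≥ 60 min: (none).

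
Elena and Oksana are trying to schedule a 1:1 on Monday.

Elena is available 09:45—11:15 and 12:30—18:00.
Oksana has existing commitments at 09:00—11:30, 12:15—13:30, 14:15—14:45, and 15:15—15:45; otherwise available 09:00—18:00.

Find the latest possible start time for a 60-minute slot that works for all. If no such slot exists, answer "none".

17:00

Oksana free within 09:00–18:00: 11:30–12:15, 13:30–14:15, 14:45–15:15, 15:45–18:00.
Elena ∩ Oksana: 13:30–14:15, 14:45–15:15, 15:45–18:00.
Windows ≥ 60 min: 15:45–18:00.
Latest start in the last window 15:45–18:00 is 18:00 − 60 min = 17:00.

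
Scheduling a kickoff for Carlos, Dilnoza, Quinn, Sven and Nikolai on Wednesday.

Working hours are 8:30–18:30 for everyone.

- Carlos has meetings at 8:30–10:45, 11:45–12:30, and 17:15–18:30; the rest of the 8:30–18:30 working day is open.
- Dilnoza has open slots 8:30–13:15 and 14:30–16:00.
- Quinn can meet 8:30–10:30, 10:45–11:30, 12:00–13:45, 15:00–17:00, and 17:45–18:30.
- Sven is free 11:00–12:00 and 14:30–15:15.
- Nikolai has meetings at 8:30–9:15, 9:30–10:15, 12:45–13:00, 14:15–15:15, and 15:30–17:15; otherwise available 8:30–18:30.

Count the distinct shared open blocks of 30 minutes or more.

1

Carlos free within 08:30–18:30: 10:45–11:45, 12:30–17:15.
Nikolai free within 08:30–18:30: 09:15–09:30, 10:15–12:45, 13:00–14:15, 15:15–15:30, 17:15–18:30.
Carlos ∩ Dilnoza: 10:45–11:45, 12:30–13:15, 14:30–16:00.
Carlos ∩ Dilnoza ∩ Quinn: 10:45–11:30, 12:30–13:15, 15:00–16:00.
Carlos ∩ Dilnoza ∩ Quinn ∩ Sven: 11:00–11:30, 15:00–15:15.
Carlos ∩ Dilnoza ∩ Quinn ∩ Sven ∩ Nikolai: 11:00–11:30.
Windows ≥ 30 min: 11:00–11:30.
That's 1 window.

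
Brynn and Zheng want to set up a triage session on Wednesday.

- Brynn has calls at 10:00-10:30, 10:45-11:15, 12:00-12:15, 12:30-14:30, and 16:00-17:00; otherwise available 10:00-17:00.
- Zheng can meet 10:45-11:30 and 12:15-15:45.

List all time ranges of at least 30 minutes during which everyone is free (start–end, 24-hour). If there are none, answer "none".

14:30–15:45

Brynn free within 10:00–17:00: 10:30–10:45, 11:15–12:00, 12:15–12:30, 14:30–16:00.
Brynn ∩ Zheng: 11:15–11:30, 12:15–12:30, 14:30–15:45.
Windows ≥ 30 min: 14:30–15:45.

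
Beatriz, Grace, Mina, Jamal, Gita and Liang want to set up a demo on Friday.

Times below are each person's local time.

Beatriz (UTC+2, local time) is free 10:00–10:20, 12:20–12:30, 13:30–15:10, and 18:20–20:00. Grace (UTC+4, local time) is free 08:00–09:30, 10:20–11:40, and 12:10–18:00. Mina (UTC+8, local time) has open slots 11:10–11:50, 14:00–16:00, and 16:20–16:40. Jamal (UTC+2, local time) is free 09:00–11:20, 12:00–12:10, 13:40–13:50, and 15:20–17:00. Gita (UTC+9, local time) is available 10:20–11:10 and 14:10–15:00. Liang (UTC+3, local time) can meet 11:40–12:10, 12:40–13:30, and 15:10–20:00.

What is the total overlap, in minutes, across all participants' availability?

0 minutes

Beatriz → UTC: 08:00–08:20, 10:20–10:30, 11:30–13:10, 16:20–18:00.
Grace → UTC: 04:00–05:30, 06:20–07:40, 08:10–14:00.
Mina → UTC: 03:10–03:50, 06:00–08:00, 08:20–08:40.
Jamal → UTC: 07:00–09:20, 10:00–10:10, 11:40–11:50, 13:20–15:00.
Gita → UTC: 01:20–02:10, 05:10–06:00.
Liang → UTC: 08:40–09:10, 09:40–10:30, 12:10–17:00.
Beatriz ∩ Grace: 08:10–08:20, 10:20–10:30, 11:30–13:10.
Beatriz ∩ Grace ∩ Mina: (none).
Beatriz ∩ Grace ∩ Mina ∩ Jamal: (none).
Beatriz ∩ Grace ∩ Mina ∩ Jamal ∩ Gita: (none).
Beatriz ∩ Grace ∩ Mina ∩ Jamal ∩ Gita ∩ Liang: (none).
Total common minutes: 0.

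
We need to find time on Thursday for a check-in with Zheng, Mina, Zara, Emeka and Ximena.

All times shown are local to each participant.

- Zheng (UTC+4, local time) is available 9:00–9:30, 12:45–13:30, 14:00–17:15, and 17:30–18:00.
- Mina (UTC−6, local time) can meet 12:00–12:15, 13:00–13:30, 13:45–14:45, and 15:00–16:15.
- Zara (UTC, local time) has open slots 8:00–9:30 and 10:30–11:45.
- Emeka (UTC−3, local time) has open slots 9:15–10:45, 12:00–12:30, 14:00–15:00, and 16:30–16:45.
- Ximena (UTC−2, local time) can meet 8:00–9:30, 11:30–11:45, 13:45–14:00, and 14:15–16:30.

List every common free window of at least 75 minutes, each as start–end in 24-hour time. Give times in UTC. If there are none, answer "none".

none

Zheng → UTC: 05:00–05:30, 08:45–09:30, 10:00–13:15, 13:30–14:00.
Mina → UTC: 18:00–18:15, 19:00–19:30, 19:45–20:45, 21:00–22:15.
Zara → UTC: 08:00–09:30, 10:30–11:45.
Emeka → UTC: 12:15–13:45, 15:00–15:30, 17:00–18:00, 19:30–19:45.
Ximena → UTC: 10:00–11:30, 13:30–13:45, 15:45–16:00, 16:15–18:30.
Zheng ∩ Mina: (none).
Zheng ∩ Mina ∩ Zara: (none).
Zheng ∩ Mina ∩ Zara ∩ Emeka: (none).
Zheng ∩ Mina ∩ Zara ∩ Emeka ∩ Ximena: (none).
Windows ≥ 75 min: (none).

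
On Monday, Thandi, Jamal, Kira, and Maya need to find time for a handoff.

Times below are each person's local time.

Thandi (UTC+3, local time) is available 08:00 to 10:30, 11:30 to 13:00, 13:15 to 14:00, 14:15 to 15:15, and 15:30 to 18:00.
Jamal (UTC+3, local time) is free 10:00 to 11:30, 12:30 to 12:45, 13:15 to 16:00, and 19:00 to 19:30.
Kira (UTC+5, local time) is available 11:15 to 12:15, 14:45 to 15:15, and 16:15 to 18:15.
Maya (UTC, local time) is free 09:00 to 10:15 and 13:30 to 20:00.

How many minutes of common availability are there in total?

0 minutes

Thandi → UTC: 05:00–07:30, 08:30–10:00, 10:15–11:00, 11:15–12:15, 12:30–15:00.
Jamal → UTC: 07:00–08:30, 09:30–09:45, 10:15–13:00, 16:00–16:30.
Kira → UTC: 06:15–07:15, 09:45–10:15, 11:15–13:15.
Maya → UTC: 09:00–10:15, 13:30–20:00.
Thandi ∩ Jamal: 07:00–07:30, 09:30–09:45, 10:15–11:00, 11:15–12:15, 12:30–13:00.
Thandi ∩ Jamal ∩ Kira: 07:00–07:15, 11:15–12:15, 12:30–13:00.
Thandi ∩ Jamal ∩ Kira ∩ Maya: (none).
Total common minutes: 0.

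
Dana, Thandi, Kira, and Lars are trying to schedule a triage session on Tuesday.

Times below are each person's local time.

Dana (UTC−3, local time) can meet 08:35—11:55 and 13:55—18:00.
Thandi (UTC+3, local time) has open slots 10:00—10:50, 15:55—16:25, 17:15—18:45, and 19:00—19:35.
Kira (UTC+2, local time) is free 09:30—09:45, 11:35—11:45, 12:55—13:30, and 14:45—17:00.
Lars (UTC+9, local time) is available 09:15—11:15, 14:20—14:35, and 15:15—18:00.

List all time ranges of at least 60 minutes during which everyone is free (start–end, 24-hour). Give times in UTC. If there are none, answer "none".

Dana → UTC: 11:35–14:55, 16:55–21:00.
Thandi → UTC: 07:00–07:50, 12:55–13:25, 14:15–15:45, 16:00–16:35.
Kira → UTC: 07:30–07:45, 09:35–09:45, 10:55–11:30, 12:45–15:00.
Lars → UTC: 00:15–02:15, 05:20–05:35, 06:15–09:00.
Dana ∩ Thandi: 12:55–13:25, 14:15–14:55.
Dana ∩ Thandi ∩ Kira: 12:55–13:25, 14:15–14:55.
Dana ∩ Thandi ∩ Kira ∩ Lars: (none).
Windows ≥ 60 min: (none).

none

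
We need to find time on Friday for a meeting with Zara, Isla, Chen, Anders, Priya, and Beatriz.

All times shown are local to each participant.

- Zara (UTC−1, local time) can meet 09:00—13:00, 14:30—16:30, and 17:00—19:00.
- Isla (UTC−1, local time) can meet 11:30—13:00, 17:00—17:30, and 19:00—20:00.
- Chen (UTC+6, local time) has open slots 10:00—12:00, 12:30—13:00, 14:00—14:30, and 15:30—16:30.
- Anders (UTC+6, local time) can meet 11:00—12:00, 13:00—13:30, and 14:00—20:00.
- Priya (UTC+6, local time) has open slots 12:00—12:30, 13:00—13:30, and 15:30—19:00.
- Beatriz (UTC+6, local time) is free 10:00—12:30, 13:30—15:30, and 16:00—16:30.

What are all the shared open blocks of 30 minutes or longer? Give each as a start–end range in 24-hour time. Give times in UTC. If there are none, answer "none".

none

Zara → UTC: 10:00–14:00, 15:30–17:30, 18:00–20:00.
Isla → UTC: 12:30–14:00, 18:00–18:30, 20:00–21:00.
Chen → UTC: 04:00–06:00, 06:30–07:00, 08:00–08:30, 09:30–10:30.
Anders → UTC: 05:00–06:00, 07:00–07:30, 08:00–14:00.
Priya → UTC: 06:00–06:30, 07:00–07:30, 09:30–13:00.
Beatriz → UTC: 04:00–06:30, 07:30–09:30, 10:00–10:30.
Zara ∩ Isla: 12:30–14:00, 18:00–18:30.
Zara ∩ Isla ∩ Chen: (none).
Zara ∩ Isla ∩ Chen ∩ Anders: (none).
Zara ∩ Isla ∩ Chen ∩ Anders ∩ Priya: (none).
Zara ∩ Isla ∩ Chen ∩ Anders ∩ Priya ∩ Beatriz: (none).
Windows ≥ 30 min: (none).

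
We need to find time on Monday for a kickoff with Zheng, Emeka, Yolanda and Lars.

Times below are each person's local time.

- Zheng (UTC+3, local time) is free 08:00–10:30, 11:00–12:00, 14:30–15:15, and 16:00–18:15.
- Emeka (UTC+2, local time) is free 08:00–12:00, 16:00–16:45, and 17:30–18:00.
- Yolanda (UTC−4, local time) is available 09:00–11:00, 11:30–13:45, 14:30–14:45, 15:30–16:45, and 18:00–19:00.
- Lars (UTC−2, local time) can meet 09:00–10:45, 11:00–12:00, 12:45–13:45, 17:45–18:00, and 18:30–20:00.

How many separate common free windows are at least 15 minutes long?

0

Zheng → UTC: 05:00–07:30, 08:00–09:00, 11:30–12:15, 13:00–15:15.
Emeka → UTC: 06:00–10:00, 14:00–14:45, 15:30–16:00.
Yolanda → UTC: 13:00–15:00, 15:30–17:45, 18:30–18:45, 19:30–20:45, 22:00–23:00.
Lars → UTC: 11:00–12:45, 13:00–14:00, 14:45–15:45, 19:45–20:00, 20:30–22:00.
Zheng ∩ Emeka: 06:00–07:30, 08:00–09:00, 14:00–14:45.
Zheng ∩ Emeka ∩ Yolanda: 14:00–14:45.
Zheng ∩ Emeka ∩ Yolanda ∩ Lars: (none).
Windows ≥ 15 min: (none).
That's 0 windows.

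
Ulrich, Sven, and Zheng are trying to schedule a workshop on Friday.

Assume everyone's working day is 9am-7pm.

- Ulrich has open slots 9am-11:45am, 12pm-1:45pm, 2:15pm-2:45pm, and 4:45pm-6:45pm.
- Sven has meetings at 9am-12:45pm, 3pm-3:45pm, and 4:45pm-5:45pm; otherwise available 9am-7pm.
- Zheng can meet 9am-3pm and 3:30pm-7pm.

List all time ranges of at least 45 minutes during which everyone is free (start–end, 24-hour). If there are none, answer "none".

12:45–13:45, 17:45–18:45

Sven free within 09:00–19:00: 12:45–15:00, 15:45–16:45, 17:45–19:00.
Ulrich ∩ Sven: 12:45–13:45, 14:15–14:45, 17:45–18:45.
Ulrich ∩ Sven ∩ Zheng: 12:45–13:45, 14:15–14:45, 17:45–18:45.
Windows ≥ 45 min: 12:45–13:45, 17:45–18:45.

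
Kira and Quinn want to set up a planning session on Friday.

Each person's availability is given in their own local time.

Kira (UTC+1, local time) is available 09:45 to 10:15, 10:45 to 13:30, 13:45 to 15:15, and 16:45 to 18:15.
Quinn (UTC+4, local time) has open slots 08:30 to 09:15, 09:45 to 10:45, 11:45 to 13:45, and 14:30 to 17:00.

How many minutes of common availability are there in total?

165 minutes

Kira → UTC: 08:45–09:15, 09:45–12:30, 12:45–14:15, 15:45–17:15.
Quinn → UTC: 04:30–05:15, 05:45–06:45, 07:45–09:45, 10:30–13:00.
Kira ∩ Quinn: 08:45–09:15, 10:30–12:30, 12:45–13:00.
Total common minutes: 30 + 120 + 15 = 165.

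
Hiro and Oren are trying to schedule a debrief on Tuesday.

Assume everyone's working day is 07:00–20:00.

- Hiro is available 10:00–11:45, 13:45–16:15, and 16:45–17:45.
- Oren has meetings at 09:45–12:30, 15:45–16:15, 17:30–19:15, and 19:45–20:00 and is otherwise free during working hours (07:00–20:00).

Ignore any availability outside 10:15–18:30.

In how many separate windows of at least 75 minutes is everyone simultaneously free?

Oren free within 07:00–20:00: 07:00–09:45, 12:30–15:45, 16:15–17:30, 19:15–19:45.
Hiro ∩ Oren: 13:45–15:45, 16:45–17:30.
Restricted to 10:15–18:30: 13:45–15:45, 16:45–17:30.
Windows ≥ 75 min: 13:45–15:45.
That's 1 window.

1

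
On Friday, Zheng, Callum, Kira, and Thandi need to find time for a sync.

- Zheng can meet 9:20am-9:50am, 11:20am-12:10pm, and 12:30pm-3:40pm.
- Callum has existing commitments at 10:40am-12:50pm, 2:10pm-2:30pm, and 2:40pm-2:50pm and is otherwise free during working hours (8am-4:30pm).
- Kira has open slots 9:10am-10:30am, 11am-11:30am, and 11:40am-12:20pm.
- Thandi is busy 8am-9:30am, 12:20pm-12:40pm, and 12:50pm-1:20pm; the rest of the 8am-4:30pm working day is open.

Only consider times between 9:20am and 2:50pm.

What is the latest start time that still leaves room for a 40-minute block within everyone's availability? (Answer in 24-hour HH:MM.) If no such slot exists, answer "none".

Callum free within 08:00–16:30: 08:00–10:40, 12:50–14:10, 14:30–14:40, 14:50–16:30.
Thandi free within 08:00–16:30: 09:30–12:20, 12:40–12:50, 13:20–16:30.
Zheng ∩ Callum: 09:20–09:50, 12:50–14:10, 14:30–14:40, 14:50–15:40.
Zheng ∩ Callum ∩ Kira: 09:20–09:50.
Zheng ∩ Callum ∩ Kira ∩ Thandi: 09:30–09:50.
Restricted to 09:20–14:50: 09:30–09:50.
Windows ≥ 40 min: (none).

none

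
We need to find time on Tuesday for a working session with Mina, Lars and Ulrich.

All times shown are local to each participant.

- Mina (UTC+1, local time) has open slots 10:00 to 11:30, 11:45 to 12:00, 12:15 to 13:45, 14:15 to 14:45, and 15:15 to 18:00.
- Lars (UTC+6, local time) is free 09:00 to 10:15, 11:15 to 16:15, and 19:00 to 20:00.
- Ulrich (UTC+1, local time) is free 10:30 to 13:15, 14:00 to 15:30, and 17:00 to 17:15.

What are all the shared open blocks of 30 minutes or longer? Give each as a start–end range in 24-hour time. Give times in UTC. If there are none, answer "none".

09:30–10:15, 13:15–13:45

Mina → UTC: 09:00–10:30, 10:45–11:00, 11:15–12:45, 13:15–13:45, 14:15–17:00.
Lars → UTC: 03:00–04:15, 05:15–10:15, 13:00–14:00.
Ulrich → UTC: 09:30–12:15, 13:00–14:30, 16:00–16:15.
Mina ∩ Lars: 09:00–10:15, 13:15–13:45.
Mina ∩ Lars ∩ Ulrich: 09:30–10:15, 13:15–13:45.
Windows ≥ 30 min: 09:30–10:15, 13:15–13:45.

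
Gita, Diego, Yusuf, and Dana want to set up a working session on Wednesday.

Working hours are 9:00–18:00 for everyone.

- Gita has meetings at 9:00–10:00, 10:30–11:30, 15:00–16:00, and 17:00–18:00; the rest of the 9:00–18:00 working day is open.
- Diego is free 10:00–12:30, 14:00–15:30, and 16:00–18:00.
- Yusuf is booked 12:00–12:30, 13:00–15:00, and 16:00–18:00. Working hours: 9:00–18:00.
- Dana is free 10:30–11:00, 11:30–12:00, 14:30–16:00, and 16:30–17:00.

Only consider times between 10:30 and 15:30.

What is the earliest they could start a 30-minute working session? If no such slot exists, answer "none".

Gita free within 09:00–18:00: 10:00–10:30, 11:30–15:00, 16:00–17:00.
Yusuf free within 09:00–18:00: 09:00–12:00, 12:30–13:00, 15:00–16:00.
Gita ∩ Diego: 10:00–10:30, 11:30–12:30, 14:00–15:00, 16:00–17:00.
Gita ∩ Diego ∩ Yusuf: 10:00–10:30, 11:30–12:00.
Gita ∩ Diego ∩ Yusuf ∩ Dana: 11:30–12:00.
Restricted to 10:30–15:30: 11:30–12:00.
Windows ≥ 30 min: 11:30–12:00.
Earliest such window starts at 11:30.

11:30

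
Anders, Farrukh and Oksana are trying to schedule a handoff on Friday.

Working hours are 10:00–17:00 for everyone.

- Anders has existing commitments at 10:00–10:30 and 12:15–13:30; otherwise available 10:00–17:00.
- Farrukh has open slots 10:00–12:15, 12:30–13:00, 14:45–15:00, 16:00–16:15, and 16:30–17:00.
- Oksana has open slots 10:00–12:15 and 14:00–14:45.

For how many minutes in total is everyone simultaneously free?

105 minutes

Anders free within 10:00–17:00: 10:30–12:15, 13:30–17:00.
Anders ∩ Farrukh: 10:30–12:15, 14:45–15:00, 16:00–16:15, 16:30–17:00.
Anders ∩ Farrukh ∩ Oksana: 10:30–12:15.
Total common minutes: 105.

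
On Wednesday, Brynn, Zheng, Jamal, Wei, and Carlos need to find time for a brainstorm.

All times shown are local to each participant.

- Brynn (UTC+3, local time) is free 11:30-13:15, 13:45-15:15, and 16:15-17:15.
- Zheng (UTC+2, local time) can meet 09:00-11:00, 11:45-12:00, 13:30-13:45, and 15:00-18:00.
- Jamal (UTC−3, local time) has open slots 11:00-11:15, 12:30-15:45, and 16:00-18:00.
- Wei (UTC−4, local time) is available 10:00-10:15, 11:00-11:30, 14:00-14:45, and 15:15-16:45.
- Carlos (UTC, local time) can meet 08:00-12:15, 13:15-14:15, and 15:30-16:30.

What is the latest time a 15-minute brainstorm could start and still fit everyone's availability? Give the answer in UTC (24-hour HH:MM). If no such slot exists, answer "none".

Brynn → UTC: 08:30–10:15, 10:45–12:15, 13:15–14:15.
Zheng → UTC: 07:00–09:00, 09:45–10:00, 11:30–11:45, 13:00–16:00.
Jamal → UTC: 14:00–14:15, 15:30–18:45, 19:00–21:00.
Wei → UTC: 14:00–14:15, 15:00–15:30, 18:00–18:45, 19:15–20:45.
Carlos → UTC: 08:00–12:15, 13:15–14:15, 15:30–16:30.
Brynn ∩ Zheng: 08:30–09:00, 09:45–10:00, 11:30–11:45, 13:15–14:15.
Brynn ∩ Zheng ∩ Jamal: 14:00–14:15.
Brynn ∩ Zheng ∩ Jamal ∩ Wei: 14:00–14:15.
Brynn ∩ Zheng ∩ Jamal ∩ Wei ∩ Carlos: 14:00–14:15.
Windows ≥ 15 min: 14:00–14:15.
Latest start in the last window 14:00–14:15 is 14:15 − 15 min = 14:00.

14:00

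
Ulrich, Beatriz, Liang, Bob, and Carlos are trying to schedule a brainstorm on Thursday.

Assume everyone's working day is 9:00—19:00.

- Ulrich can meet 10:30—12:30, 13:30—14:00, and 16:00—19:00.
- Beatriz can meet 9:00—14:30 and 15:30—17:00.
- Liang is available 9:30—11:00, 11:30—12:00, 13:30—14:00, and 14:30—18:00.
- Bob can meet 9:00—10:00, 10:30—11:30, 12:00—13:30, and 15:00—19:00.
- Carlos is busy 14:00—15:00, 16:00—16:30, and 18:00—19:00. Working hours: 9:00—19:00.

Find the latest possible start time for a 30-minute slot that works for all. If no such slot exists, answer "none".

Carlos free within 09:00–19:00: 09:00–14:00, 15:00–16:00, 16:30–18:00.
Ulrich ∩ Beatriz: 10:30–12:30, 13:30–14:00, 16:00–17:00.
Ulrich ∩ Beatriz ∩ Liang: 10:30–11:00, 11:30–12:00, 13:30–14:00, 16:00–17:00.
Ulrich ∩ Beatriz ∩ Liang ∩ Bob: 10:30–11:00, 16:00–17:00.
Ulrich ∩ Beatriz ∩ Liang ∩ Bob ∩ Carlos: 10:30–11:00, 16:30–17:00.
Windows ≥ 30 min: 10:30–11:00, 16:30–17:00.
Latest start in the last window 16:30–17:00 is 17:00 − 30 min = 16:30.

16:30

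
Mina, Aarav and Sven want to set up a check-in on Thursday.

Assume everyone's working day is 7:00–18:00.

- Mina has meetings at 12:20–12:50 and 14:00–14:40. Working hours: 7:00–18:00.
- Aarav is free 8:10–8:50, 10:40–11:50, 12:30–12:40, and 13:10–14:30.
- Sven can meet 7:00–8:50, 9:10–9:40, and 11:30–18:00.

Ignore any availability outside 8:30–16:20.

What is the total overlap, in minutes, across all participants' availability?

Mina free within 07:00–18:00: 07:00–12:20, 12:50–14:00, 14:40–18:00.
Mina ∩ Aarav: 08:10–08:50, 10:40–11:50, 13:10–14:00.
Mina ∩ Aarav ∩ Sven: 08:10–08:50, 11:30–11:50, 13:10–14:00.
Restricted to 08:30–16:20: 08:30–08:50, 11:30–11:50, 13:10–14:00.
Total common minutes: 20 + 20 + 50 = 90.

90 minutes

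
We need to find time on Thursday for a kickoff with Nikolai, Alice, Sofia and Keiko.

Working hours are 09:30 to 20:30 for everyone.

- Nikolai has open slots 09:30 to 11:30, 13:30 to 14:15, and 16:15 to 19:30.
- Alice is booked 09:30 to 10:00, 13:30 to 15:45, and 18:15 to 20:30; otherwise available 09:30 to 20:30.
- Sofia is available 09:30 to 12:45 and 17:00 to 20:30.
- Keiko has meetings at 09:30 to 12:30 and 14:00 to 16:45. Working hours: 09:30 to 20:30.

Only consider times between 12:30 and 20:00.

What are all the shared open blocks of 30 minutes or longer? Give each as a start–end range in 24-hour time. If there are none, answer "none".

17:00–18:15

Alice free within 09:30–20:30: 10:00–13:30, 15:45–18:15.
Keiko free within 09:30–20:30: 12:30–14:00, 16:45–20:30.
Nikolai ∩ Alice: 10:00–11:30, 16:15–18:15.
Nikolai ∩ Alice ∩ Sofia: 10:00–11:30, 17:00–18:15.
Nikolai ∩ Alice ∩ Sofia ∩ Keiko: 17:00–18:15.
Restricted to 12:30–20:00: 17:00–18:15.
Windows ≥ 30 min: 17:00–18:15.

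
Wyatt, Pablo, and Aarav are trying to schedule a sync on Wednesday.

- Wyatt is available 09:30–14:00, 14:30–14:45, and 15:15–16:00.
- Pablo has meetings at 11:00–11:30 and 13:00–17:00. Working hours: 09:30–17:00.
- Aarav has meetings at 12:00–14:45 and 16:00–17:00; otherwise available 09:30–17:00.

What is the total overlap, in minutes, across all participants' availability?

Pablo free within 09:30–17:00: 09:30–11:00, 11:30–13:00.
Aarav free within 09:30–17:00: 09:30–12:00, 14:45–16:00.
Wyatt ∩ Pablo: 09:30–11:00, 11:30–13:00.
Wyatt ∩ Pablo ∩ Aarav: 09:30–11:00, 11:30–12:00.
Total common minutes: 90 + 30 = 120.

120 minutes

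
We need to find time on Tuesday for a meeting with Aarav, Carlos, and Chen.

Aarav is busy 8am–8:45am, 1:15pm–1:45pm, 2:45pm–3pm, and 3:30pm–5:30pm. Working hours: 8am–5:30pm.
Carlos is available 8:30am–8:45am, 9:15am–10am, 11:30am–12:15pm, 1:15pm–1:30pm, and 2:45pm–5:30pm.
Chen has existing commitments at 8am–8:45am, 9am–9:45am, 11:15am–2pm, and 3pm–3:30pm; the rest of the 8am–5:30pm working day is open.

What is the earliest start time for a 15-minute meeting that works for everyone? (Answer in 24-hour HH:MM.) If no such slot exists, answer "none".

09:45

Aarav free within 08:00–17:30: 08:45–13:15, 13:45–14:45, 15:00–15:30.
Chen free within 08:00–17:30: 08:45–09:00, 09:45–11:15, 14:00–15:00, 15:30–17:30.
Aarav ∩ Carlos: 09:15–10:00, 11:30–12:15, 15:00–15:30.
Aarav ∩ Carlos ∩ Chen: 09:45–10:00.
Windows ≥ 15 min: 09:45–10:00.
Earliest such window starts at 09:45.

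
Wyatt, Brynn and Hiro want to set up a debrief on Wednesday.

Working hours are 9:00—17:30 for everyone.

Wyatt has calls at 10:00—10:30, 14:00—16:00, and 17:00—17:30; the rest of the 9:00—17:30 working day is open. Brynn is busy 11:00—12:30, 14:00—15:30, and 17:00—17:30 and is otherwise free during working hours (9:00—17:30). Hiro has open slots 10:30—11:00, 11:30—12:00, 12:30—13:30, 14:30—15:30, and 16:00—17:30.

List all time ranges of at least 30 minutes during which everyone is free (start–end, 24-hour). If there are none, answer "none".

10:30–11:00, 12:30–13:30, 16:00–17:00

Wyatt free within 09:00–17:30: 09:00–10:00, 10:30–14:00, 16:00–17:00.
Brynn free within 09:00–17:30: 09:00–11:00, 12:30–14:00, 15:30–17:00.
Wyatt ∩ Brynn: 09:00–10:00, 10:30–11:00, 12:30–14:00, 16:00–17:00.
Wyatt ∩ Brynn ∩ Hiro: 10:30–11:00, 12:30–13:30, 16:00–17:00.
Windows ≥ 30 min: 10:30–11:00, 12:30–13:30, 16:00–17:00.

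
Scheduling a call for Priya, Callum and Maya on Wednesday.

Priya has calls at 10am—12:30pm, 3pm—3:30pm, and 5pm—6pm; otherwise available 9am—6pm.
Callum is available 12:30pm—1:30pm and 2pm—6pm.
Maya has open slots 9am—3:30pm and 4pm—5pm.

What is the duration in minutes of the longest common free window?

Priya free within 09:00–18:00: 09:00–10:00, 12:30–15:00, 15:30–17:00.
Priya ∩ Callum: 12:30–13:30, 14:00–15:00, 15:30–17:00.
Priya ∩ Callum ∩ Maya: 12:30–13:30, 14:00–15:00, 16:00–17:00.
Common window lengths: 60, 60, 60 min; longest is 60.

60 minutes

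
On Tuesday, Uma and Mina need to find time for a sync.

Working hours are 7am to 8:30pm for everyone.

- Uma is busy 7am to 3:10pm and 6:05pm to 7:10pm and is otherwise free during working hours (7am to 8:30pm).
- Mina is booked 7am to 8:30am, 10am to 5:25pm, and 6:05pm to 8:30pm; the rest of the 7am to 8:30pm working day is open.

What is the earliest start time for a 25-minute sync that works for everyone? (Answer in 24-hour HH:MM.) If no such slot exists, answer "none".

17:25

Uma free within 07:00–20:30: 15:10–18:05, 19:10–20:30.
Mina free within 07:00–20:30: 08:30–10:00, 17:25–18:05.
Uma ∩ Mina: 17:25–18:05.
Windows ≥ 25 min: 17:25–18:05.
Earliest such window starts at 17:25.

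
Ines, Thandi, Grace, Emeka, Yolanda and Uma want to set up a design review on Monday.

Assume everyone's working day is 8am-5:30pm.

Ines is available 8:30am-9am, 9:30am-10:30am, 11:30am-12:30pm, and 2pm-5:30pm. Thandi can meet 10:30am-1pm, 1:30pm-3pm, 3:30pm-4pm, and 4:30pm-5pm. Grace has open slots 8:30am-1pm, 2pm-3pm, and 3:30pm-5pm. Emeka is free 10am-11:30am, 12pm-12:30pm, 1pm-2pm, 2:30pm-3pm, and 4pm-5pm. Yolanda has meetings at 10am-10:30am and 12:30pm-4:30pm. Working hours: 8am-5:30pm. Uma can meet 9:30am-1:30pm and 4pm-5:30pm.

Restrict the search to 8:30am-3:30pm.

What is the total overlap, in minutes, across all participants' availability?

Yolanda free within 08:00–17:30: 08:00–10:00, 10:30–12:30, 16:30–17:30.
Ines ∩ Thandi: 11:30–12:30, 14:00–15:00, 15:30–16:00, 16:30–17:00.
Ines ∩ Thandi ∩ Grace: 11:30–12:30, 14:00–15:00, 15:30–16:00, 16:30–17:00.
Ines ∩ Thandi ∩ Grace ∩ Emeka: 12:00–12:30, 14:30–15:00, 16:30–17:00.
Ines ∩ Thandi ∩ Grace ∩ Emeka ∩ Yolanda: 12:00–12:30, 16:30–17:00.
Ines ∩ Thandi ∩ Grace ∩ Emeka ∩ Yolanda ∩ Uma: 12:00–12:30, 16:30–17:00.
Restricted to 08:30–15:30: 12:00–12:30.
Total common minutes: 30.

30 minutes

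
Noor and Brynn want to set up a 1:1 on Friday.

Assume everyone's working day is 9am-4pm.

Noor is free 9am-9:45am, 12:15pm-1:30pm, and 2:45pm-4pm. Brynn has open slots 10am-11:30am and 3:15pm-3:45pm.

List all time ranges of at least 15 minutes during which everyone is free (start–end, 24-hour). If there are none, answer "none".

Noor ∩ Brynn: 15:15–15:45.
Windows ≥ 15 min: 15:15–15:45.

15:15–15:45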